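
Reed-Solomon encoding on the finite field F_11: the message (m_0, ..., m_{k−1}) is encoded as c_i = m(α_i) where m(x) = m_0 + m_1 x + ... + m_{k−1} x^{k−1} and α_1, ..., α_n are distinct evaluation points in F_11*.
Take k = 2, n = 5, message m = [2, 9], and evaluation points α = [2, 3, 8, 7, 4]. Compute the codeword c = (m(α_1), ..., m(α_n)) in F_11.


c = [9, 7, 8, 10, 5]

Message polynomial: m(x) = 2 + 9·x (mod 11).
For each evaluation point α_i, compute m(α_i) mod 11:
  α_1 = 2: Horner steps 9 → 9, so m(2) = 9.
  α_2 = 3: Horner steps 9 → 7, so m(3) = 7.
  α_3 = 8: Horner steps 9 → 8, so m(8) = 8.
  α_4 = 7: Horner steps 9 → 10, so m(7) = 10.
  α_5 = 4: Horner steps 9 → 5, so m(4) = 5.
Codeword c = [9, 7, 8, 10, 5] ∈ F_11^5.


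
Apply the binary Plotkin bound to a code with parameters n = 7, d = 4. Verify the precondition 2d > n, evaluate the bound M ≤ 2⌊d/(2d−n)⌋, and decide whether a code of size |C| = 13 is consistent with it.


Plotkin bound M ≤ 8; given |C| = 13 > bound (violated).

Check applicability: 2d = 8, n = 7.
2d − n = 1 > 0, so Plotkin applies.
Compute d/(2d−n) = 4/1 ≈ 4.0000.
⌊d/(2d−n)⌋ = 4.
Plotkin bound: M ≤ 2·4 = 8.
Given |C| = 13, check: VIOLATED.
This |C| is above the Plotkin bound, so no binary code with n = 7, d = 4 and 13 codewords exists.


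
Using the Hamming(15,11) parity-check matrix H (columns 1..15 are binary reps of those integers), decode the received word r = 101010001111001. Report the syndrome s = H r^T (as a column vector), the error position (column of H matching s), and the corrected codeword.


s = (1, 1, 0, 0)^T, error position = 12, corrected codeword c = 101010001110001

Compute s = H r^T mod 2 one row at a time:
  s_1 = 0 + 1 + 1 + 1 + 1 + 0 + 0 + 1 = 5 ≡ 1 (mod 2).
  s_2 = 0 + 1 + 0 + 0 + 1 + 0 + 0 + 1 = 3 ≡ 1 (mod 2).
  s_3 = 0 + 1 + 0 + 0 + 1 + 1 + 0 + 1 = 4 ≡ 0 (mod 2).
  s_4 = 1 + 1 + 1 + 0 + 1 + 1 + 0 + 1 = 6 ≡ 0 (mod 2).
s = (1, 1, 0, 0)^T — this equals column 12 of H (binary 1100), so error is at position 12.
Correct: flip bit 12 of r = 101010001111001 to get c = 101010001110001.


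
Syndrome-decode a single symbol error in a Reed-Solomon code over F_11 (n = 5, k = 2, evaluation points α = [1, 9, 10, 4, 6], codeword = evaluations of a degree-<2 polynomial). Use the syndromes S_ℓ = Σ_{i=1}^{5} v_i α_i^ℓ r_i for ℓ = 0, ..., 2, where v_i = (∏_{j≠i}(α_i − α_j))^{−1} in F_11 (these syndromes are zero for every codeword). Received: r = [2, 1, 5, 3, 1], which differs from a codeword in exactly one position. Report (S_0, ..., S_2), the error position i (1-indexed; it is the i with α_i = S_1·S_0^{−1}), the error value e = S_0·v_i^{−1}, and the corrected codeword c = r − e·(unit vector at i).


S = (10, 5, 8), error at position 5, error magnitude e = 1, c = [2, 1, 5, 3, 0].

Step 1: column multipliers v_i = (∏_{j≠i}(α_i − α_j))^{−1} mod 11.
  i = 1 (α = 1): (1−9)(1−10)(1−4)(1−6) = (−8)·(−9)·(−3)·(−5) = 1080 ≡ 2, so v_1 = 2^{−1} = 6 (mod 11).
  i = 2 (α = 9): (9−1)(9−10)(9−4)(9−6) = 8·(−1)·5·3 = −120 ≡ 1, so v_2 = 1^{−1} = 1 (mod 11).
  i = 3 (α = 10): (10−1)(10−9)(10−4)(10−6) = 9·1·6·4 = 216 ≡ 7, so v_3 = 7^{−1} = 8 (mod 11).
  i = 4 (α = 4): (4−1)(4−9)(4−10)(4−6) = 3·(−5)·(−6)·(−2) = −180 ≡ 7, so v_4 = 7^{−1} = 8 (mod 11).
  i = 5 (α = 6): (6−1)(6−9)(6−10)(6−4) = 5·(−3)·(−4)·2 = 120 ≡ 10, so v_5 = 10^{−1} = 10 (mod 11).
  v = [6, 1, 8, 8, 10].
Step 2: syndromes of r = [2, 1, 5, 3, 1] (all sums mod 11).
  S_0 = Σ v_i r_i = 6·2 + 1·1 + 8·5 + 8·3 + 10·1 = 87 ≡ 10.
  S_1 = Σ v_i α_i r_i = 6·1·2 + 1·9·1 + 8·10·5 + 8·4·3 + 10·6·1 = 577 ≡ 5.
  α_i^2 mod 11 = [1, 4, 1, 5, 3].
  S_2 = Σ v_i α_i^2 r_i = 6·1·2 + 1·4·1 + 8·1·5 + 8·5·3 + 10·3·1 = 206 ≡ 8.
  S = (10, 5, 8) ≠ 0, so r is not a codeword (an error is present).
Step 3: locate the error. For a single error e at position i, S_ℓ = v_i·e·α_i^ℓ, so α_err = S_1/S_0.
  S_0^{−1} = 10^{−1} = 10 (mod 11), so α_err = 5·10 = 50 ≡ 6 = α_5. Error position i = 5.
  Consistency check: S_2/S_1 = 8·9 = 72 ≡ 6 = α_err ✓ (single-error assumption holds).
Step 4: error magnitude e = S_0/v_5 = S_0·∏_{j≠5}(α_5 − α_j) = 10·10 = 100 ≡ 1 (mod 11).
Step 5: correct position 5: c_5 = r_5 − e = 1 − 1 ≡ 0 (mod 11). Hence c = [2, 1, 5, 3, 0].
  Check: interpolating c through the α_i gives m(x) = 9 + 4·x (degree < 2) with m(α_i) = c_i for every i, so c is indeed a codeword.


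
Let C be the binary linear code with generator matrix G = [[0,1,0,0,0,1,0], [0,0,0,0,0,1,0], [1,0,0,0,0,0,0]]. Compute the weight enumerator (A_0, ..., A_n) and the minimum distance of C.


Weight distribution: A_0 = 1, A_1 = 3, A_2 = 3, A_3 = 1. Minimum distance d = 1.

Enumerate all 2^3 = 8 messages m ∈ F_2^3.
For each, compute codeword c = mG in F_2^7, then tally its weight.
  m = 000 → c = 0000000, weight = 0.
  m = 100 → c = 0100010, weight = 2.
  m = 010 → c = 0000010, weight = 1.
  m = 110 → c = 0100000, weight = 1.
  m = 001 → c = 1000000, weight = 1.
  m = 101 → c = 1100010, weight = 3.
  m = 011 → c = 1000010, weight = 2.
  m = 111 → c = 1100000, weight = 2.
Tally weights:
  weight 0: 1 codewords.
  weight 1: 3 codewords.
  weight 2: 3 codewords.
  weight 3: 1 codewords.
Minimum distance d = smallest w > 0 with A_w > 0 = 1.
Sanity: Σ A_w = 8 = 2^3 = 8 ✓.


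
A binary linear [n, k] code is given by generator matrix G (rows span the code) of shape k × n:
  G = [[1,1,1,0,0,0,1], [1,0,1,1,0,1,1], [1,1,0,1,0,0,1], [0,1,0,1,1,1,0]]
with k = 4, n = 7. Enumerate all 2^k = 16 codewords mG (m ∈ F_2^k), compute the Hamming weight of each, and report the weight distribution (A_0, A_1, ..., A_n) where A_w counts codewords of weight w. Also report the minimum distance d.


Weight distribution: A_0 = 1, A_1 = 1, A_2 = 1, A_3 = 4, A_4 = 5, A_5 = 3, A_6 = 1. Minimum distance d = 1.

Enumerate all 2^4 = 16 messages m ∈ F_2^4.
For each, compute codeword c = mG in F_2^7, then tally its weight.
  m = 0000 → c = 0000000, weight = 0.
  m = 1000 → c = 1110001, weight = 4.
  m = 0100 → c = 1011011, weight = 5.
  m = 1100 → c = 0101010, weight = 3.
  m = 0010 → c = 1101001, weight = 4.
  m = 1010 → c = 0011000, weight = 2.
  m = 0110 → c = 0110010, weight = 3.
  m = 1110 → c = 1000011, weight = 3.
  m = 0001 → c = 0101110, weight = 4.
  m = 1001 → c = 1011111, weight = 6.
  m = 0101 → c = 1110101, weight = 5.
  m = 1101 → c = 0000100, weight = 1.
  m = 0011 → c = 1000111, weight = 4.
  m = 1011 → c = 0110110, weight = 4.
  m = 0111 → c = 0011100, weight = 3.
  m = 1111 → c = 1101101, weight = 5.
Tally weights:
  weight 0: 1 codewords.
  weight 1: 1 codewords.
  weight 2: 1 codewords.
  weight 3: 4 codewords.
  weight 4: 5 codewords.
  weight 5: 3 codewords.
  weight 6: 1 codewords.
Minimum distance d = smallest w > 0 with A_w > 0 = 1.
Sanity: Σ A_w = 16 = 2^4 = 16 ✓.


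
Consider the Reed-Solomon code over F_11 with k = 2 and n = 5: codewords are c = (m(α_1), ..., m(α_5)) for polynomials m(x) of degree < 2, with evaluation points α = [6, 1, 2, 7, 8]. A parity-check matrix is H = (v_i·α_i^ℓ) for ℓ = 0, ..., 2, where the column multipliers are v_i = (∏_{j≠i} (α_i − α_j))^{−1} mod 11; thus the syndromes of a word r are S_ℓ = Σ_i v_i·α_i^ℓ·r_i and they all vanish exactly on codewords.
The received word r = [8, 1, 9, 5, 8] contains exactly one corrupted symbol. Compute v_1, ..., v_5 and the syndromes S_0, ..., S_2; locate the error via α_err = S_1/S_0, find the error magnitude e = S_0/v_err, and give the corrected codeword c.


S = (4, 10, 3), error at position 5, error magnitude e = 6, c = [8, 1, 9, 5, 2].

Step 1: column multipliers v_i = (∏_{j≠i}(α_i − α_j))^{−1} mod 11.
  i = 1 (α = 6): (6−1)(6−2)(6−7)(6−8) = 5·4·(−1)·(−2) = 40 ≡ 7, so v_1 = 7^{−1} = 8 (mod 11).
  i = 2 (α = 1): (1−6)(1−2)(1−7)(1−8) = (−5)·(−1)·(−6)·(−7) = 210 ≡ 1, so v_2 = 1^{−1} = 1 (mod 11).
  i = 3 (α = 2): (2−6)(2−1)(2−7)(2−8) = (−4)·1·(−5)·(−6) = −120 ≡ 1, so v_3 = 1^{−1} = 1 (mod 11).
  i = 4 (α = 7): (7−6)(7−1)(7−2)(7−8) = 1·6·5·(−1) = −30 ≡ 3, so v_4 = 3^{−1} = 4 (mod 11).
  i = 5 (α = 8): (8−6)(8−1)(8−2)(8−7) = 2·7·6·1 = 84 ≡ 7, so v_5 = 7^{−1} = 8 (mod 11).
  v = [8, 1, 1, 4, 8].
Step 2: syndromes of r = [8, 1, 9, 5, 8] (all sums mod 11).
  S_0 = Σ v_i r_i = 8·8 + 1·1 + 1·9 + 4·5 + 8·8 = 158 ≡ 4.
  S_1 = Σ v_i α_i r_i = 8·6·8 + 1·1·1 + 1·2·9 + 4·7·5 + 8·8·8 = 1055 ≡ 10.
  α_i^2 mod 11 = [3, 1, 4, 5, 9].
  S_2 = Σ v_i α_i^2 r_i = 8·3·8 + 1·1·1 + 1·4·9 + 4·5·5 + 8·9·8 = 905 ≡ 3.
  S = (4, 10, 3) ≠ 0, so r is not a codeword (an error is present).
Step 3: locate the error. For a single error e at position i, S_ℓ = v_i·e·α_i^ℓ, so α_err = S_1/S_0.
  S_0^{−1} = 4^{−1} = 3 (mod 11), so α_err = 10·3 = 30 ≡ 8 = α_5. Error position i = 5.
  Consistency check: S_2/S_1 = 3·10 = 30 ≡ 8 = α_err ✓ (single-error assumption holds).
Step 4: error magnitude e = S_0/v_5 = S_0·∏_{j≠5}(α_5 − α_j) = 4·7 = 28 ≡ 6 (mod 11).
Step 5: correct position 5: c_5 = r_5 − e = 8 − 6 ≡ 2 (mod 11). Hence c = [8, 1, 9, 5, 2].
  Check: interpolating c through the α_i gives m(x) = 4 + 8·x (degree < 2) with m(α_i) = c_i for every i, so c is indeed a codeword.


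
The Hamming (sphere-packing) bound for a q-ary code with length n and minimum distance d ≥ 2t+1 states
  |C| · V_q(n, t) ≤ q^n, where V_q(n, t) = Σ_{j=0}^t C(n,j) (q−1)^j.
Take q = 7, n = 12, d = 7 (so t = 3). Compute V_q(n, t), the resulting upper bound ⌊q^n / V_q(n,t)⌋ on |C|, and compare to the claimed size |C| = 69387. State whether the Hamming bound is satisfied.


V_q(n, t) = 49969, q^n = 13841287201, Hamming bound = 276997, |C| = 69387 ≤ bound (satisfied).

Step 1: Compute V_q(n, t) = Σ_{j=0}^3 C(n, j) (q−1)^j.
  j = 0: C(12,0)·(6)^0 = 1·1 = 1.
  j = 1: C(12,1)·(6)^1 = 12·6 = 72.
  j = 2: C(12,2)·(6)^2 = 66·36 = 2376.
  j = 3: C(12,3)·(6)^3 = 220·216 = 47520.
  V_q(n, t) = 1 + 72 + 2376 + 47520 = 49969.
Step 2: q^n = 7^12 = 13841287201.
Step 3: Hamming bound ⌊q^n / V_q(n,t)⌋ = ⌊13841287201/49969⌋ = 276997.
Step 4: Compare |C| = 69387 to 276997: satisfied.
The claimed |C| lies below the Hamming bound.


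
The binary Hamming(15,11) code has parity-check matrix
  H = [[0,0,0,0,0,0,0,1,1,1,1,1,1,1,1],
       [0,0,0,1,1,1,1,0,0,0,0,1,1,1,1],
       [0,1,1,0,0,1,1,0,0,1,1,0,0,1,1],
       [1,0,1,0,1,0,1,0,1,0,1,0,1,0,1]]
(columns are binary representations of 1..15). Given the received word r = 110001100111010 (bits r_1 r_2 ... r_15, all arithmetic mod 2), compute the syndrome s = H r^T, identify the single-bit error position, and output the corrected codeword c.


s = (0, 0, 0, 1)^T, error position = 1, corrected codeword c = 010001100111010

Compute s = H r^T mod 2 one row at a time:
  s_1 = 0 + 0 + 1 + 1 + 1 + 0 + 1 + 0 = 4 ≡ 0 (mod 2).
  s_2 = 0 + 0 + 1 + 1 + 1 + 0 + 1 + 0 = 4 ≡ 0 (mod 2).
  s_3 = 1 + 0 + 1 + 1 + 1 + 1 + 1 + 0 = 6 ≡ 0 (mod 2).
  s_4 = 1 + 0 + 0 + 1 + 0 + 1 + 0 + 0 = 3 ≡ 1 (mod 2).
s = (0, 0, 0, 1)^T — this equals column 1 of H (binary 0001), so error is at position 1.
Correct: flip bit 1 of r = 110001100111010 to get c = 010001100111010.


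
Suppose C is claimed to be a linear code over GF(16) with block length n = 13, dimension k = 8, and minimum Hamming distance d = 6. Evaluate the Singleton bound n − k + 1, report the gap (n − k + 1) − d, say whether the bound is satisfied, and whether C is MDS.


Singleton RHS = n − k + 1 = 6, slack = 0, bound satisfied, MDS.

Singleton bound: d ≤ n − k + 1.
Here n = 13, k = 8, so n − k + 1 = 6.
Given d = 6, check d ≤ 6: YES.
Slack = (n − k + 1) − d = 0.
The code is MDS (slack = 0).
Description: the claimed parameters are [13, 8, 6]_16; such a code would be MDS (meets Singleton bound).


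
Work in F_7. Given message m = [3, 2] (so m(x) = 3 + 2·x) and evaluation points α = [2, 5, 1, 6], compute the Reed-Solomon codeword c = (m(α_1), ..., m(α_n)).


c = [0, 6, 5, 1]

Message polynomial: m(x) = 3 + 2·x (mod 7).
For each evaluation point α_i, compute m(α_i) mod 7:
  α_1 = 2: Horner steps 2 → 0, so m(2) = 0.
  α_2 = 5: Horner steps 2 → 6, so m(5) = 6.
  α_3 = 1: Horner steps 2 → 5, so m(1) = 5.
  α_4 = 6: Horner steps 2 → 1, so m(6) = 1.
Codeword c = [0, 6, 5, 1] ∈ F_7^4.


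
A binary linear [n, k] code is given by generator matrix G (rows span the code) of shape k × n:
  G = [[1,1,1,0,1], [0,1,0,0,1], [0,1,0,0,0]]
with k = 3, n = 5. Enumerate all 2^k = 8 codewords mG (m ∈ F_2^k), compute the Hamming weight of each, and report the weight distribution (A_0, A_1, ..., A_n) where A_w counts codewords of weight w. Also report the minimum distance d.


Weight distribution: A_0 = 1, A_1 = 2, A_2 = 2, A_3 = 2, A_4 = 1. Minimum distance d = 1.

Enumerate all 2^3 = 8 messages m ∈ F_2^3.
For each, compute codeword c = mG in F_2^5, then tally its weight.
  m = 000 → c = 00000, weight = 0.
  m = 100 → c = 11101, weight = 4.
  m = 010 → c = 01001, weight = 2.
  m = 110 → c = 10100, weight = 2.
  m = 001 → c = 01000, weight = 1.
  m = 101 → c = 10101, weight = 3.
  m = 011 → c = 00001, weight = 1.
  m = 111 → c = 11100, weight = 3.
Tally weights:
  weight 0: 1 codewords.
  weight 1: 2 codewords.
  weight 2: 2 codewords.
  weight 3: 2 codewords.
  weight 4: 1 codewords.
Minimum distance d = smallest w > 0 with A_w > 0 = 1.
Sanity: Σ A_w = 8 = 2^3 = 8 ✓.


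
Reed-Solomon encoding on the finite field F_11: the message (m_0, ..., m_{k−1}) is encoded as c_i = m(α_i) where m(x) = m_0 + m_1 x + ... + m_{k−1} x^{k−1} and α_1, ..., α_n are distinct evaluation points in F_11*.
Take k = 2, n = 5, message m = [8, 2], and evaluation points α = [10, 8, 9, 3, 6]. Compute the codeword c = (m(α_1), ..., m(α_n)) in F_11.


c = [6, 2, 4, 3, 9]

Message polynomial: m(x) = 8 + 2·x (mod 11).
For each evaluation point α_i, compute m(α_i) mod 11:
  α_1 = 10: Horner steps 2 → 6, so m(10) = 6.
  α_2 = 8: Horner steps 2 → 2, so m(8) = 2.
  α_3 = 9: Horner steps 2 → 4, so m(9) = 4.
  α_4 = 3: Horner steps 2 → 3, so m(3) = 3.
  α_5 = 6: Horner steps 2 → 9, so m(6) = 9.
Codeword c = [6, 2, 4, 3, 9] ∈ F_11^5.


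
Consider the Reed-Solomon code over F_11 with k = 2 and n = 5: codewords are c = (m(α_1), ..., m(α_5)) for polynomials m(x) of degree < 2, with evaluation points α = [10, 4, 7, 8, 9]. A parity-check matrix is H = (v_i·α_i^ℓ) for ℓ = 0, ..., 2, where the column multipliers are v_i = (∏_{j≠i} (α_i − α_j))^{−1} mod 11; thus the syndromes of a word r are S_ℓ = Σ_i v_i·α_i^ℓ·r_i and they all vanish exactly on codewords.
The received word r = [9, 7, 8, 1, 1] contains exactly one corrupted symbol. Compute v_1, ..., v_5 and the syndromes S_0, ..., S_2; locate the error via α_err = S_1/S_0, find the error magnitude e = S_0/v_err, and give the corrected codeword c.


S = (7, 8, 6), error at position 5, error magnitude e = 7, c = [9, 7, 8, 1, 5].

Step 1: column multipliers v_i = (∏_{j≠i}(α_i − α_j))^{−1} mod 11.
  i = 1 (α = 10): (10−4)(10−7)(10−8)(10−9) = 6·3·2·1 = 36 ≡ 3, so v_1 = 3^{−1} = 4 (mod 11).
  i = 2 (α = 4): (4−10)(4−7)(4−8)(4−9) = (−6)·(−3)·(−4)·(−5) = 360 ≡ 8, so v_2 = 8^{−1} = 7 (mod 11).
  i = 3 (α = 7): (7−10)(7−4)(7−8)(7−9) = (−3)·3·(−1)·(−2) = −18 ≡ 4, so v_3 = 4^{−1} = 3 (mod 11).
  i = 4 (α = 8): (8−10)(8−4)(8−7)(8−9) = (−2)·4·1·(−1) = 8 ≡ 8, so v_4 = 8^{−1} = 7 (mod 11).
  i = 5 (α = 9): (9−10)(9−4)(9−7)(9−8) = (−1)·5·2·1 = −10 ≡ 1, so v_5 = 1^{−1} = 1 (mod 11).
  v = [4, 7, 3, 7, 1].
Step 2: syndromes of r = [9, 7, 8, 1, 1] (all sums mod 11).
  S_0 = Σ v_i r_i = 4·9 + 7·7 + 3·8 + 7·1 + 1·1 = 117 ≡ 7.
  S_1 = Σ v_i α_i r_i = 4·10·9 + 7·4·7 + 3·7·8 + 7·8·1 + 1·9·1 = 789 ≡ 8.
  α_i^2 mod 11 = [1, 5, 5, 9, 4].
  S_2 = Σ v_i α_i^2 r_i = 4·1·9 + 7·5·7 + 3·5·8 + 7·9·1 + 1·4·1 = 468 ≡ 6.
  S = (7, 8, 6) ≠ 0, so r is not a codeword (an error is present).
Step 3: locate the error. For a single error e at position i, S_ℓ = v_i·e·α_i^ℓ, so α_err = S_1/S_0.
  S_0^{−1} = 7^{−1} = 8 (mod 11), so α_err = 8·8 = 64 ≡ 9 = α_5. Error position i = 5.
  Consistency check: S_2/S_1 = 6·7 = 42 ≡ 9 = α_err ✓ (single-error assumption holds).
Step 4: error magnitude e = S_0/v_5 = S_0·∏_{j≠5}(α_5 − α_j) = 7·1 = 7 ≡ 7 (mod 11).
Step 5: correct position 5: c_5 = r_5 − e = 1 − 7 ≡ 5 (mod 11). Hence c = [9, 7, 8, 1, 5].
  Check: interpolating c through the α_i gives m(x) = 2 + 4·x (degree < 2) with m(α_i) = c_i for every i, so c is indeed a codeword.


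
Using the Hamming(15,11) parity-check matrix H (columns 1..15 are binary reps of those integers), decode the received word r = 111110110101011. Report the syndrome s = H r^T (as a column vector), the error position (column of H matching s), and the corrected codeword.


s = (1, 0, 0, 1)^T, error position = 9, corrected codeword c = 111110111101011

Compute s = H r^T mod 2 one row at a time:
  s_1 = 1 + 0 + 1 + 0 + 1 + 0 + 1 + 1 = 5 ≡ 1 (mod 2).
  s_2 = 1 + 1 + 0 + 1 + 1 + 0 + 1 + 1 = 6 ≡ 0 (mod 2).
  s_3 = 1 + 1 + 0 + 1 + 1 + 0 + 1 + 1 = 6 ≡ 0 (mod 2).
  s_4 = 1 + 1 + 1 + 1 + 0 + 0 + 0 + 1 = 5 ≡ 1 (mod 2).
s = (1, 0, 0, 1)^T — this equals column 9 of H (binary 1001), so error is at position 9.
Correct: flip bit 9 of r = 111110110101011 to get c = 111110111101011.


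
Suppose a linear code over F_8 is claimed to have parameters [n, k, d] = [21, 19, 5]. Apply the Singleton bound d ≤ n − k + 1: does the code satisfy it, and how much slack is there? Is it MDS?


Singleton RHS = n − k + 1 = 3, slack = -2, bound violated (no such code; not MDS).

Singleton bound: d ≤ n − k + 1.
Here n = 21, k = 19, so n − k + 1 = 3.
Given d = 5, check d ≤ 3: NO.
Slack = (n − k + 1) − d = -2.
The slack is negative: d = 5 exceeds n − k + 1 = 3 by 2, so the Singleton bound is violated and no linear [21, 19, 5]_8 code can exist. In particular it is not MDS (MDS requires d = n − k + 1 exactly).
Description: the claimed parameters are [21, 19, 5]_8; such a code would be impossible (violates the Singleton bound).


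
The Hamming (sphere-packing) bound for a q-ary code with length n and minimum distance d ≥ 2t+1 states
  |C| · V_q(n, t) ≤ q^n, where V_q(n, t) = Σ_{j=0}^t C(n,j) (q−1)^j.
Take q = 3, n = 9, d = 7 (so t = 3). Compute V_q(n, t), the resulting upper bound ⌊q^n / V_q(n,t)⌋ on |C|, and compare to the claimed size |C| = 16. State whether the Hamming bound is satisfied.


V_q(n, t) = 835, q^n = 19683, Hamming bound = 23, |C| = 16 ≤ bound (satisfied).

Step 1: Compute V_q(n, t) = Σ_{j=0}^3 C(n, j) (q−1)^j.
  j = 0: C(9,0)·(2)^0 = 1·1 = 1.
  j = 1: C(9,1)·(2)^1 = 9·2 = 18.
  j = 2: C(9,2)·(2)^2 = 36·4 = 144.
  j = 3: C(9,3)·(2)^3 = 84·8 = 672.
  V_q(n, t) = 1 + 18 + 144 + 672 = 835.
Step 2: q^n = 3^9 = 19683.
Step 3: Hamming bound ⌊q^n / V_q(n,t)⌋ = ⌊19683/835⌋ = 23.
Step 4: Compare |C| = 16 to 23: satisfied.
The claimed |C| lies below the Hamming bound.


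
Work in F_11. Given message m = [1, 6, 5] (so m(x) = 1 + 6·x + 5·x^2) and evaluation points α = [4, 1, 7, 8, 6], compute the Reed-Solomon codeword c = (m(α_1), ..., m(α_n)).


c = [6, 1, 2, 6, 8]

Message polynomial: m(x) = 1 + 6·x + 5·x^2 (mod 11).
For each evaluation point α_i, compute m(α_i) mod 11:
  α_1 = 4: Horner steps 5 → 4 → 6, so m(4) = 6.
  α_2 = 1: Horner steps 5 → 0 → 1, so m(1) = 1.
  α_3 = 7: Horner steps 5 → 8 → 2, so m(7) = 2.
  α_4 = 8: Horner steps 5 → 2 → 6, so m(8) = 6.
  α_5 = 6: Horner steps 5 → 3 → 8, so m(6) = 8.
Codeword c = [6, 1, 2, 6, 8] ∈ F_11^5.


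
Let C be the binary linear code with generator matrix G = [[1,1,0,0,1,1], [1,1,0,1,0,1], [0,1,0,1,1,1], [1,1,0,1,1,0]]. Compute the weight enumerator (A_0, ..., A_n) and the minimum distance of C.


Weight distribution: A_0 = 1, A_2 = 10, A_4 = 5. Minimum distance d = 2.

Enumerate all 2^4 = 16 messages m ∈ F_2^4.
For each, compute codeword c = mG in F_2^6, then tally its weight.
  m = 0000 → c = 000000, weight = 0.
  m = 1000 → c = 110011, weight = 4.
  m = 0100 → c = 110101, weight = 4.
  m = 1100 → c = 000110, weight = 2.
  m = 0010 → c = 010111, weight = 4.
  m = 1010 → c = 100100, weight = 2.
  m = 0110 → c = 100010, weight = 2.
  m = 1110 → c = 010001, weight = 2.
  m = 0001 → c = 110110, weight = 4.
  m = 1001 → c = 000101, weight = 2.
  m = 0101 → c = 000011, weight = 2.
  m = 1101 → c = 110000, weight = 2.
  m = 0011 → c = 100001, weight = 2.
  m = 1011 → c = 010010, weight = 2.
  m = 0111 → c = 010100, weight = 2.
  m = 1111 → c = 100111, weight = 4.
Tally weights:
  weight 0: 1 codewords.
  weight 2: 10 codewords.
  weight 4: 5 codewords.
Minimum distance d = smallest w > 0 with A_w > 0 = 2.
Sanity: Σ A_w = 16 = 2^4 = 16 ✓.


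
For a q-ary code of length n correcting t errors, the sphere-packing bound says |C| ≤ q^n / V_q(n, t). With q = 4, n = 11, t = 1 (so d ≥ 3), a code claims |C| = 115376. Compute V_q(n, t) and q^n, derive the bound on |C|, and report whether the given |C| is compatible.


V_q(n, t) = 34, q^n = 4194304, Hamming bound = 123361, |C| = 115376 ≤ bound (satisfied).

Step 1: Compute V_q(n, t) = Σ_{j=0}^1 C(n, j) (q−1)^j.
  j = 0: C(11,0)·(3)^0 = 1·1 = 1.
  j = 1: C(11,1)·(3)^1 = 11·3 = 33.
  V_q(n, t) = 1 + 33 = 34.
Step 2: q^n = 4^11 = 4194304.
Step 3: Hamming bound ⌊q^n / V_q(n,t)⌋ = ⌊4194304/34⌋ = 123361.
Step 4: Compare |C| = 115376 to 123361: satisfied.
The claimed |C| lies below the Hamming bound.


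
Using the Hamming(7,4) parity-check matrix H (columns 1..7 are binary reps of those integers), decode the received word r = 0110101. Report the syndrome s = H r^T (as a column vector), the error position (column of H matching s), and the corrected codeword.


s = (0, 1, 1)^T, error position = 3, corrected codeword c = 0100101

Compute s = H r^T mod 2 one row at a time:
  s_1 = 0 + 1 + 0 + 1 = 2 ≡ 0 (mod 2).
  s_2 = 1 + 1 + 0 + 1 = 3 ≡ 1 (mod 2).
  s_3 = 0 + 1 + 1 + 1 = 3 ≡ 1 (mod 2).
s = (0, 1, 1)^T — this equals column 3 of H (binary 011), so error is at position 3.
Correct: flip bit 3 of r = 0110101 to get c = 0100101.


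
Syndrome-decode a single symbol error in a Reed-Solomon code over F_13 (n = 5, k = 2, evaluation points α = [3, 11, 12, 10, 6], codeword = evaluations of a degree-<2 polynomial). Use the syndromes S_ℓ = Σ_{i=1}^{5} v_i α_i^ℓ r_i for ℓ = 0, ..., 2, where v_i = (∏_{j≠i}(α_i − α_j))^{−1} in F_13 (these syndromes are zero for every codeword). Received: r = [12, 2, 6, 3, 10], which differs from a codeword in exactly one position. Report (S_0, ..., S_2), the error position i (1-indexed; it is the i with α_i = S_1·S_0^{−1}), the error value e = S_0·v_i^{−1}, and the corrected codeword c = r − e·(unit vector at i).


S = (9, 8, 10), error at position 2, error magnitude e = 4, c = [12, 11, 6, 3, 10].

Step 1: column multipliers v_i = (∏_{j≠i}(α_i − α_j))^{−1} mod 13.
  i = 1 (α = 3): (3−11)(3−12)(3−10)(3−6) = (−8)·(−9)·(−7)·(−3) = 1512 ≡ 4, so v_1 = 4^{−1} = 10 (mod 13).
  i = 2 (α = 11): (11−3)(11−12)(11−10)(11−6) = 8·(−1)·1·5 = −40 ≡ 12, so v_2 = 12^{−1} = 12 (mod 13).
  i = 3 (α = 12): (12−3)(12−11)(12−10)(12−6) = 9·1·2·6 = 108 ≡ 4, so v_3 = 4^{−1} = 10 (mod 13).
  i = 4 (α = 10): (10−3)(10−11)(10−12)(10−6) = 7·(−1)·(−2)·4 = 56 ≡ 4, so v_4 = 4^{−1} = 10 (mod 13).
  i = 5 (α = 6): (6−3)(6−11)(6−12)(6−10) = 3·(−5)·(−6)·(−4) = −360 ≡ 4, so v_5 = 4^{−1} = 10 (mod 13).
  v = [10, 12, 10, 10, 10].
Step 2: syndromes of r = [12, 2, 6, 3, 10] (all sums mod 13).
  S_0 = Σ v_i r_i = 10·12 + 12·2 + 10·6 + 10·3 + 10·10 = 334 ≡ 9.
  S_1 = Σ v_i α_i r_i = 10·3·12 + 12·11·2 + 10·12·6 + 10·10·3 + 10·6·10 = 2244 ≡ 8.
  α_i^2 mod 13 = [9, 4, 1, 9, 10].
  S_2 = Σ v_i α_i^2 r_i = 10·9·12 + 12·4·2 + 10·1·6 + 10·9·3 + 10·10·10 = 2506 ≡ 10.
  S = (9, 8, 10) ≠ 0, so r is not a codeword (an error is present).
Step 3: locate the error. For a single error e at position i, S_ℓ = v_i·e·α_i^ℓ, so α_err = S_1/S_0.
  S_0^{−1} = 9^{−1} = 3 (mod 13), so α_err = 8·3 = 24 ≡ 11 = α_2. Error position i = 2.
  Consistency check: S_2/S_1 = 10·5 = 50 ≡ 11 = α_err ✓ (single-error assumption holds).
Step 4: error magnitude e = S_0/v_2 = S_0·∏_{j≠2}(α_2 − α_j) = 9·12 = 108 ≡ 4 (mod 13).
Step 5: correct position 2: c_2 = r_2 − e = 2 − 4 ≡ 11 (mod 13). Hence c = [12, 11, 6, 3, 10].
  Check: interpolating c through the α_i gives m(x) = 1 + 8·x (degree < 2) with m(α_i) = c_i for every i, so c is indeed a codeword.


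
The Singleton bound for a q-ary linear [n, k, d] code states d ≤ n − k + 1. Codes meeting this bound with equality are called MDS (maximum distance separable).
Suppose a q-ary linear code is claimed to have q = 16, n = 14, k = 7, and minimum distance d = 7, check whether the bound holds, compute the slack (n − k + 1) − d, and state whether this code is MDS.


Singleton RHS = n − k + 1 = 8, slack = 1, bound satisfied, not MDS.

Singleton bound: d ≤ n − k + 1.
Here n = 14, k = 7, so n − k + 1 = 8.
Given d = 7, check d ≤ 8: YES.
Slack = (n − k + 1) − d = 1.
The code is NOT MDS (slack = 1 > 0).
Description: the claimed parameters are [14, 7, 7]_16; such a code would be non-MDS.


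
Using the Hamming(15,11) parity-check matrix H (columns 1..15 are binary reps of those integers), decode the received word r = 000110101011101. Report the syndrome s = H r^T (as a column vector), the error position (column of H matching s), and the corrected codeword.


s = (1, 0, 1, 0)^T, error position = 10, corrected codeword c = 000110101111101

Compute s = H r^T mod 2 one row at a time:
  s_1 = 0 + 1 + 0 + 1 + 1 + 1 + 0 + 1 = 5 ≡ 1 (mod 2).
  s_2 = 1 + 1 + 0 + 1 + 1 + 1 + 0 + 1 = 6 ≡ 0 (mod 2).
  s_3 = 0 + 0 + 0 + 1 + 0 + 1 + 0 + 1 = 3 ≡ 1 (mod 2).
  s_4 = 0 + 0 + 1 + 1 + 1 + 1 + 1 + 1 = 6 ≡ 0 (mod 2).
s = (1, 0, 1, 0)^T — this equals column 10 of H (binary 1010), so error is at position 10.
Correct: flip bit 10 of r = 000110101011101 to get c = 000110101111101.


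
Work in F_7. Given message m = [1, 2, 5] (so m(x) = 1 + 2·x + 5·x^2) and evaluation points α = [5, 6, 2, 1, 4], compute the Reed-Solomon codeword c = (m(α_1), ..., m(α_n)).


c = [3, 4, 4, 1, 5]

Message polynomial: m(x) = 1 + 2·x + 5·x^2 (mod 7).
For each evaluation point α_i, compute m(α_i) mod 7:
  α_1 = 5: Horner steps 5 → 6 → 3, so m(5) = 3.
  α_2 = 6: Horner steps 5 → 4 → 4, so m(6) = 4.
  α_3 = 2: Horner steps 5 → 5 → 4, so m(2) = 4.
  α_4 = 1: Horner steps 5 → 0 → 1, so m(1) = 1.
  α_5 = 4: Horner steps 5 → 1 → 5, so m(4) = 5.
Codeword c = [3, 4, 4, 1, 5] ∈ F_7^5.


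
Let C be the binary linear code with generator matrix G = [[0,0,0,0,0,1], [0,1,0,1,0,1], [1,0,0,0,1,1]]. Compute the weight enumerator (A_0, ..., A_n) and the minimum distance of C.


Weight distribution: A_0 = 1, A_1 = 1, A_2 = 2, A_3 = 2, A_4 = 1, A_5 = 1. Minimum distance d = 1.

Enumerate all 2^3 = 8 messages m ∈ F_2^3.
For each, compute codeword c = mG in F_2^6, then tally its weight.
  m = 000 → c = 000000, weight = 0.
  m = 100 → c = 000001, weight = 1.
  m = 010 → c = 010101, weight = 3.
  m = 110 → c = 010100, weight = 2.
  m = 001 → c = 100011, weight = 3.
  m = 101 → c = 100010, weight = 2.
  m = 011 → c = 110110, weight = 4.
  m = 111 → c = 110111, weight = 5.
Tally weights:
  weight 0: 1 codewords.
  weight 1: 1 codewords.
  weight 2: 2 codewords.
  weight 3: 2 codewords.
  weight 4: 1 codewords.
  weight 5: 1 codewords.
Minimum distance d = smallest w > 0 with A_w > 0 = 1.
Sanity: Σ A_w = 8 = 2^3 = 8 ✓.


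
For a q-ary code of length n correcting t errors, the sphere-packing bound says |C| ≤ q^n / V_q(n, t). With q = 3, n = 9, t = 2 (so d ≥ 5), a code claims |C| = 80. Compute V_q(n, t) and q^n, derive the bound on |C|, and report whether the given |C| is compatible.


V_q(n, t) = 163, q^n = 19683, Hamming bound = 120, |C| = 80 ≤ bound (satisfied).

Step 1: Compute V_q(n, t) = Σ_{j=0}^2 C(n, j) (q−1)^j.
  j = 0: C(9,0)·(2)^0 = 1·1 = 1.
  j = 1: C(9,1)·(2)^1 = 9·2 = 18.
  j = 2: C(9,2)·(2)^2 = 36·4 = 144.
  V_q(n, t) = 1 + 18 + 144 = 163.
Step 2: q^n = 3^9 = 19683.
Step 3: Hamming bound ⌊q^n / V_q(n,t)⌋ = ⌊19683/163⌋ = 120.
Step 4: Compare |C| = 80 to 120: satisfied.
The claimed |C| lies below the Hamming bound.


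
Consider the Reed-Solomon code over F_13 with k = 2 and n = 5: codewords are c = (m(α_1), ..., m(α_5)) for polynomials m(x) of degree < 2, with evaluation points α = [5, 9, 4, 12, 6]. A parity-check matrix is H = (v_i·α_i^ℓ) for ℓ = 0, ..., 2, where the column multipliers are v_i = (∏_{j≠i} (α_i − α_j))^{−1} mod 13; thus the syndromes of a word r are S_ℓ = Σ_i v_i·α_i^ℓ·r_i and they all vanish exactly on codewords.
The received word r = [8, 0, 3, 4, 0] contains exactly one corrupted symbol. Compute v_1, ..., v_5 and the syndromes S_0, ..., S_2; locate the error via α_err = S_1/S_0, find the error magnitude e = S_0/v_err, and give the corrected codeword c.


S = (12, 4, 10), error at position 2, error magnitude e = 11, c = [8, 2, 3, 4, 0].

Step 1: column multipliers v_i = (∏_{j≠i}(α_i − α_j))^{−1} mod 13.
  i = 1 (α = 5): (5−9)(5−4)(5−12)(5−6) = (−4)·1·(−7)·(−1) = −28 ≡ 11, so v_1 = 11^{−1} = 6 (mod 13).
  i = 2 (α = 9): (9−5)(9−4)(9−12)(9−6) = 4·5·(−3)·3 = −180 ≡ 2, so v_2 = 2^{−1} = 7 (mod 13).
  i = 3 (α = 4): (4−5)(4−9)(4−12)(4−6) = (−1)·(−5)·(−8)·(−2) = 80 ≡ 2, so v_3 = 2^{−1} = 7 (mod 13).
  i = 4 (α = 12): (12−5)(12−9)(12−4)(12−6) = 7·3·8·6 = 1008 ≡ 7, so v_4 = 7^{−1} = 2 (mod 13).
  i = 5 (α = 6): (6−5)(6−9)(6−4)(6−12) = 1·(−3)·2·(−6) = 36 ≡ 10, so v_5 = 10^{−1} = 4 (mod 13).
  v = [6, 7, 7, 2, 4].
Step 2: syndromes of r = [8, 0, 3, 4, 0] (all sums mod 13).
  S_0 = Σ v_i r_i = 6·8 + 7·0 + 7·3 + 2·4 + 4·0 = 77 ≡ 12.
  S_1 = Σ v_i α_i r_i = 6·5·8 + 7·9·0 + 7·4·3 + 2·12·4 + 4·6·0 = 420 ≡ 4.
  α_i^2 mod 13 = [12, 3, 3, 1, 10].
  S_2 = Σ v_i α_i^2 r_i = 6·12·8 + 7·3·0 + 7·3·3 + 2·1·4 + 4·10·0 = 647 ≡ 10.
  S = (12, 4, 10) ≠ 0, so r is not a codeword (an error is present).
Step 3: locate the error. For a single error e at position i, S_ℓ = v_i·e·α_i^ℓ, so α_err = S_1/S_0.
  S_0^{−1} = 12^{−1} = 12 (mod 13), so α_err = 4·12 = 48 ≡ 9 = α_2. Error position i = 2.
  Consistency check: S_2/S_1 = 10·10 = 100 ≡ 9 = α_err ✓ (single-error assumption holds).
Step 4: error magnitude e = S_0/v_2 = S_0·∏_{j≠2}(α_2 − α_j) = 12·2 = 24 ≡ 11 (mod 13).
Step 5: correct position 2: c_2 = r_2 − e = 0 − 11 ≡ 2 (mod 13). Hence c = [8, 2, 3, 4, 0].
  Check: interpolating c through the α_i gives m(x) = 9 + 5·x (degree < 2) with m(α_i) = c_i for every i, so c is indeed a codeword.


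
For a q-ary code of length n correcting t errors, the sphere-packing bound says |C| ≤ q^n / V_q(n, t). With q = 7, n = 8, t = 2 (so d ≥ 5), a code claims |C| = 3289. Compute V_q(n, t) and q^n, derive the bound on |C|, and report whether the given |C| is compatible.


V_q(n, t) = 1057, q^n = 5764801, Hamming bound = 5453, |C| = 3289 ≤ bound (satisfied).

Step 1: Compute V_q(n, t) = Σ_{j=0}^2 C(n, j) (q−1)^j.
  j = 0: C(8,0)·(6)^0 = 1·1 = 1.
  j = 1: C(8,1)·(6)^1 = 8·6 = 48.
  j = 2: C(8,2)·(6)^2 = 28·36 = 1008.
  V_q(n, t) = 1 + 48 + 1008 = 1057.
Step 2: q^n = 7^8 = 5764801.
Step 3: Hamming bound ⌊q^n / V_q(n,t)⌋ = ⌊5764801/1057⌋ = 5453.
Step 4: Compare |C| = 3289 to 5453: satisfied.
The claimed |C| lies below the Hamming bound.


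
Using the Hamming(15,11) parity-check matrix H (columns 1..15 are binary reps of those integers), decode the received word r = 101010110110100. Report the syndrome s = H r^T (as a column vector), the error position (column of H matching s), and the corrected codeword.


s = (0, 1, 0, 0)^T, error position = 4, corrected codeword c = 101110110110100

Compute s = H r^T mod 2 one row at a time:
  s_1 = 1 + 0 + 1 + 1 + 0 + 1 + 0 + 0 = 4 ≡ 0 (mod 2).
  s_2 = 0 + 1 + 0 + 1 + 0 + 1 + 0 + 0 = 3 ≡ 1 (mod 2).
  s_3 = 0 + 1 + 0 + 1 + 1 + 1 + 0 + 0 = 4 ≡ 0 (mod 2).
  s_4 = 1 + 1 + 1 + 1 + 0 + 1 + 1 + 0 = 6 ≡ 0 (mod 2).
s = (0, 1, 0, 0)^T — this equals column 4 of H (binary 0100), so error is at position 4.
Correct: flip bit 4 of r = 101010110110100 to get c = 101110110110100.


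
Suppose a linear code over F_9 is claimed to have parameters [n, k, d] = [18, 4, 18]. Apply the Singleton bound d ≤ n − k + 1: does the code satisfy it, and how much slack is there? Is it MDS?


Singleton RHS = n − k + 1 = 15, slack = -3, bound violated (no such code; not MDS).

Singleton bound: d ≤ n − k + 1.
Here n = 18, k = 4, so n − k + 1 = 15.
Given d = 18, check d ≤ 15: NO.
Slack = (n − k + 1) − d = -3.
The slack is negative: d = 18 exceeds n − k + 1 = 15 by 3, so the Singleton bound is violated and no linear [18, 4, 18]_9 code can exist. In particular it is not MDS (MDS requires d = n − k + 1 exactly).
Description: the claimed parameters are [18, 4, 18]_9; such a code would be impossible (violates the Singleton bound).


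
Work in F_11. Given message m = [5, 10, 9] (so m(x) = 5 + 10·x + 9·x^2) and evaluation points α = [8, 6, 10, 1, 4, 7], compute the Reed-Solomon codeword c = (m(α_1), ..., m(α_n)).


c = [1, 4, 4, 2, 2, 10]

Message polynomial: m(x) = 5 + 10·x + 9·x^2 (mod 11).
For each evaluation point α_i, compute m(α_i) mod 11:
  α_1 = 8: Horner steps 9 → 5 → 1, so m(8) = 1.
  α_2 = 6: Horner steps 9 → 9 → 4, so m(6) = 4.
  α_3 = 10: Horner steps 9 → 1 → 4, so m(10) = 4.
  α_4 = 1: Horner steps 9 → 8 → 2, so m(1) = 2.
  α_5 = 4: Horner steps 9 → 2 → 2, so m(4) = 2.
  α_6 = 7: Horner steps 9 → 7 → 10, so m(7) = 10.
Codeword c = [1, 4, 4, 2, 2, 10] ∈ F_11^6.


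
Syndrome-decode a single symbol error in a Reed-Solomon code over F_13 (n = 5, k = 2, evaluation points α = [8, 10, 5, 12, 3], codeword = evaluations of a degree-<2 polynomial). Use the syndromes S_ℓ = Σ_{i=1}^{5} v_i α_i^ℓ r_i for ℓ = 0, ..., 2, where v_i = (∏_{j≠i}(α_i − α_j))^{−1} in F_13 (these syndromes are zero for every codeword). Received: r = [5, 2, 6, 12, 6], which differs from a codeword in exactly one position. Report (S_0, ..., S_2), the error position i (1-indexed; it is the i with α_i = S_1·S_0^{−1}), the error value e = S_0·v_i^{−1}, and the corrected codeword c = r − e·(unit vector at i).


S = (5, 12, 8), error at position 3, error magnitude e = 3, c = [5, 2, 3, 12, 6].

Step 1: column multipliers v_i = (∏_{j≠i}(α_i − α_j))^{−1} mod 13.
  i = 1 (α = 8): (8−10)(8−5)(8−12)(8−3) = (−2)·3·(−4)·5 = 120 ≡ 3, so v_1 = 3^{−1} = 9 (mod 13).
  i = 2 (α = 10): (10−8)(10−5)(10−12)(10−3) = 2·5·(−2)·7 = −140 ≡ 3, so v_2 = 3^{−1} = 9 (mod 13).
  i = 3 (α = 5): (5−8)(5−10)(5−12)(5−3) = (−3)·(−5)·(−7)·2 = −210 ≡ 11, so v_3 = 11^{−1} = 6 (mod 13).
  i = 4 (α = 12): (12−8)(12−10)(12−5)(12−3) = 4·2·7·9 = 504 ≡ 10, so v_4 = 10^{−1} = 4 (mod 13).
  i = 5 (α = 3): (3−8)(3−10)(3−5)(3−12) = (−5)·(−7)·(−2)·(−9) = 630 ≡ 6, so v_5 = 6^{−1} = 11 (mod 13).
  v = [9, 9, 6, 4, 11].
Step 2: syndromes of r = [5, 2, 6, 12, 6] (all sums mod 13).
  S_0 = Σ v_i r_i = 9·5 + 9·2 + 6·6 + 4·12 + 11·6 = 213 ≡ 5.
  S_1 = Σ v_i α_i r_i = 9·8·5 + 9·10·2 + 6·5·6 + 4·12·12 + 11·3·6 = 1494 ≡ 12.
  α_i^2 mod 13 = [12, 9, 12, 1, 9].
  S_2 = Σ v_i α_i^2 r_i = 9·12·5 + 9·9·2 + 6·12·6 + 4·1·12 + 11·9·6 = 1776 ≡ 8.
  S = (5, 12, 8) ≠ 0, so r is not a codeword (an error is present).
Step 3: locate the error. For a single error e at position i, S_ℓ = v_i·e·α_i^ℓ, so α_err = S_1/S_0.
  S_0^{−1} = 5^{−1} = 8 (mod 13), so α_err = 12·8 = 96 ≡ 5 = α_3. Error position i = 3.
  Consistency check: S_2/S_1 = 8·12 = 96 ≡ 5 = α_err ✓ (single-error assumption holds).
Step 4: error magnitude e = S_0/v_3 = S_0·∏_{j≠3}(α_3 − α_j) = 5·11 = 55 ≡ 3 (mod 13).
Step 5: correct position 3: c_3 = r_3 − e = 6 − 3 ≡ 3 (mod 13). Hence c = [5, 2, 3, 12, 6].
  Check: interpolating c through the α_i gives m(x) = 4 + 5·x (degree < 2) with m(α_i) = c_i for every i, so c is indeed a codeword.


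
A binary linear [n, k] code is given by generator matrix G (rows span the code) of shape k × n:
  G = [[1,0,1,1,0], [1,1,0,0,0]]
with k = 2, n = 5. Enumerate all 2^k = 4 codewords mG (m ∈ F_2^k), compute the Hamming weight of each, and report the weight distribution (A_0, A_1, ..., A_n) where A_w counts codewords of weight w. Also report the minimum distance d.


Weight distribution: A_0 = 1, A_2 = 1, A_3 = 2. Minimum distance d = 2.

Enumerate all 2^2 = 4 messages m ∈ F_2^2.
For each, compute codeword c = mG in F_2^5, then tally its weight.
  m = 00 → c = 00000, weight = 0.
  m = 10 → c = 10110, weight = 3.
  m = 01 → c = 11000, weight = 2.
  m = 11 → c = 01110, weight = 3.
Tally weights:
  weight 0: 1 codewords.
  weight 2: 1 codewords.
  weight 3: 2 codewords.
Minimum distance d = smallest w > 0 with A_w > 0 = 2.
Sanity: Σ A_w = 4 = 2^2 = 4 ✓.


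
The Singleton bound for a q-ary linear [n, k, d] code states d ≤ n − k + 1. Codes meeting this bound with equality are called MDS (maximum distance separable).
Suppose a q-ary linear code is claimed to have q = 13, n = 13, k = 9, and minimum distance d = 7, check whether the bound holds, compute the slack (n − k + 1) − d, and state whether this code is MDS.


Singleton RHS = n − k + 1 = 5, slack = -2, bound violated (no such code; not MDS).

Singleton bound: d ≤ n − k + 1.
Here n = 13, k = 9, so n − k + 1 = 5.
Given d = 7, check d ≤ 5: NO.
Slack = (n − k + 1) − d = -2.
The slack is negative: d = 7 exceeds n − k + 1 = 5 by 2, so the Singleton bound is violated and no linear [13, 9, 7]_13 code can exist. In particular it is not MDS (MDS requires d = n − k + 1 exactly).
Description: the claimed parameters are [13, 9, 7]_13; such a code would be impossible (violates the Singleton bound).


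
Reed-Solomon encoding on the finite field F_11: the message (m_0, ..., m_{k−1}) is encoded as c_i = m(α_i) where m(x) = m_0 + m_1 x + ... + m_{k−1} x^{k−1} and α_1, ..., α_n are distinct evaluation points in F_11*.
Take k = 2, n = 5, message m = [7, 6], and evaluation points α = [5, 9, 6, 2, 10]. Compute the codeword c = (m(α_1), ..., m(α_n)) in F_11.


c = [4, 6, 10, 8, 1]

Message polynomial: m(x) = 7 + 6·x (mod 11).
For each evaluation point α_i, compute m(α_i) mod 11:
  α_1 = 5: Horner steps 6 → 4, so m(5) = 4.
  α_2 = 9: Horner steps 6 → 6, so m(9) = 6.
  α_3 = 6: Horner steps 6 → 10, so m(6) = 10.
  α_4 = 2: Horner steps 6 → 8, so m(2) = 8.
  α_5 = 10: Horner steps 6 → 1, so m(10) = 1.
Codeword c = [4, 6, 10, 8, 1] ∈ F_11^5.


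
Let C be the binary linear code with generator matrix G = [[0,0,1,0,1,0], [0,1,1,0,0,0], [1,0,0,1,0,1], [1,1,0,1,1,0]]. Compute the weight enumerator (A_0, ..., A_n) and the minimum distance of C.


Weight distribution: A_0 = 1, A_1 = 1, A_2 = 4, A_3 = 4, A_4 = 3, A_5 = 3. Minimum distance d = 1.

Enumerate all 2^4 = 16 messages m ∈ F_2^4.
For each, compute codeword c = mG in F_2^6, then tally its weight.
  m = 0000 → c = 000000, weight = 0.
  m = 1000 → c = 001010, weight = 2.
  m = 0100 → c = 011000, weight = 2.
  m = 1100 → c = 010010, weight = 2.
  m = 0010 → c = 100101, weight = 3.
  m = 1010 → c = 101111, weight = 5.
  m = 0110 → c = 111101, weight = 5.
  m = 1110 → c = 110111, weight = 5.
  m = 0001 → c = 110110, weight = 4.
  m = 1001 → c = 111100, weight = 4.
  m = 0101 → c = 101110, weight = 4.
  m = 1101 → c = 100100, weight = 2.
  m = 0011 → c = 010011, weight = 3.
  m = 1011 → c = 011001, weight = 3.
  m = 0111 → c = 001011, weight = 3.
  m = 1111 → c = 000001, weight = 1.
Tally weights:
  weight 0: 1 codewords.
  weight 1: 1 codewords.
  weight 2: 4 codewords.
  weight 3: 4 codewords.
  weight 4: 3 codewords.
  weight 5: 3 codewords.
Minimum distance d = smallest w > 0 with A_w > 0 = 1.
Sanity: Σ A_w = 16 = 2^4 = 16 ✓.
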